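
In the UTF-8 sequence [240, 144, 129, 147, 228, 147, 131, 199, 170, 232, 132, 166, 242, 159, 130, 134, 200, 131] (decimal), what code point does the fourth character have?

U+8126

Offset 0: leading byte 0xF0 = 11110000 → 4-byte char #1 = F0 90 81 93.
Offset 4: leading byte 0xE4 = 11100100 → 3-byte char #2 = E4 93 83.
Offset 7: leading byte 0xC7 = 11000111 → 2-byte char #3 = C7 AA.
Offset 9: leading byte 0xE8 = 11101000 → 3-byte char #4 = E8 84 A6.
Leading byte 0xE8 = 11101000 matches 1110xxxx → 3-byte sequence.
Byte 1: 0xE8 = 11101000, payload 1000 (4 bits).
Byte 2: 0x84 = 10000100 (10xxxxxx ✓), payload 000100.
Byte 3: 0xA6 = 10100110 (10xxxxxx ✓), payload 100110.
Concatenate: 1000000100100110 = 0x8126 (16 bits → U+8126).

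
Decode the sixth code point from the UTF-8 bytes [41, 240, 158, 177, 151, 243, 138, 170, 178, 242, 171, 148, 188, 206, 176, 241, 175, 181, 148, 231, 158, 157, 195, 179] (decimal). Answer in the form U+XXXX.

Offset 0: leading byte 0x29 = 00101001 → 1-byte char #1 = 29.
Offset 1: leading byte 0xF0 = 11110000 → 4-byte char #2 = F0 9E B1 97.
Offset 5: leading byte 0xF3 = 11110011 → 4-byte char #3 = F3 8A AA B2.
Offset 9: leading byte 0xF2 = 11110010 → 4-byte char #4 = F2 AB 94 BC.
Offset 13: leading byte 0xCE = 11001110 → 2-byte char #5 = CE B0.
Offset 15: leading byte 0xF1 = 11110001 → 4-byte char #6 = F1 AF B5 94.
Leading byte 0xF1 = 11110001 matches 11110xxx → 4-byte sequence.
Byte 1: 0xF1 = 11110001, payload 001 (3 bits).
Byte 2: 0xAF = 10101111 (10xxxxxx ✓), payload 101111.
Byte 3: 0xB5 = 10110101 (10xxxxxx ✓), payload 110101.
Byte 4: 0x94 = 10010100 (10xxxxxx ✓), payload 010100.
Concatenate: 001101111110101010100 = 0x6FD54 (21 bits → U+6FD54).

U+6FD54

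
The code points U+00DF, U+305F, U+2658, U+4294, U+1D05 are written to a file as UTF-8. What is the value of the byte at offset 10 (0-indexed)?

0x94

U+00DF → 2-byte form C3 9F at offsets 0–1.
U+305F → 3-byte form E3 81 9F at offsets 2–4.
U+2658 → 3-byte form E2 99 98 at offsets 5–7.
U+4294 → 3-byte form E4 8A 94 at offsets 8–10.
Offset 10 falls in char 4's range; it's byte 3 of E4 8A 94 = 0x94.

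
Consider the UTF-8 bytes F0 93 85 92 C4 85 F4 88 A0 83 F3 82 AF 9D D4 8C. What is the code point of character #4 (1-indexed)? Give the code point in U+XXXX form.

U+C2BDD

Offset 0: leading byte 0xF0 = 11110000 → 4-byte char #1 = F0 93 85 92.
Offset 4: leading byte 0xC4 = 11000100 → 2-byte char #2 = C4 85.
Offset 6: leading byte 0xF4 = 11110100 → 4-byte char #3 = F4 88 A0 83.
Offset 10: leading byte 0xF3 = 11110011 → 4-byte char #4 = F3 82 AF 9D.
Leading byte 0xF3 = 11110011 matches 11110xxx → 4-byte sequence.
Byte 1: 0xF3 = 11110011, payload 011 (3 bits).
Byte 2: 0x82 = 10000010 (10xxxxxx ✓), payload 000010.
Byte 3: 0xAF = 10101111 (10xxxxxx ✓), payload 101111.
Byte 4: 0x9D = 10011101 (10xxxxxx ✓), payload 011101.
Concatenate: 011000010101111011101 = 0xC2BDD (21 bits → U+C2BDD).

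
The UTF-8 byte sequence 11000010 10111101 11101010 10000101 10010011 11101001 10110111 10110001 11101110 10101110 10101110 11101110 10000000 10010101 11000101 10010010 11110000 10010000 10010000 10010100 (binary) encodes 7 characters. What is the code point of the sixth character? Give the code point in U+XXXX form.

U+0152

Offset 0: leading byte 0xC2 = 11000010 → 2-byte char #1 = C2 BD.
Offset 2: leading byte 0xEA = 11101010 → 3-byte char #2 = EA 85 93.
Offset 5: leading byte 0xE9 = 11101001 → 3-byte char #3 = E9 B7 B1.
Offset 8: leading byte 0xEE = 11101110 → 3-byte char #4 = EE AE AE.
Offset 11: leading byte 0xEE = 11101110 → 3-byte char #5 = EE 80 95.
Offset 14: leading byte 0xC5 = 11000101 → 2-byte char #6 = C5 92.
Leading byte 0xC5 = 11000101 matches 110xxxxx → 2-byte sequence.
Byte 1: 0xC5 = 11000101, payload 00101 (5 bits).
Byte 2: 0x92 = 10010010 (10xxxxxx ✓), payload 010010.
Concatenate: 00101010010 = 0x152 (11 bits → U+0152).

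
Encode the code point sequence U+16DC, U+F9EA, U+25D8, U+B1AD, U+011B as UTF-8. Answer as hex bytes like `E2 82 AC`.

U+16DC: 3-byte form → E1 9B 9C.
U+F9EA: 3-byte form → EF A7 AA.
U+25D8: 3-byte form → E2 97 98.
U+B1AD: 3-byte form → EB 86 AD.
U+011B: 2-byte form → C4 9B.
Concatenated (14 bytes): E1 9B 9C EF A7 AA E2 97 98 EB 86 AD C4 9B.

E1 9B 9C EF A7 AA E2 97 98 EB 86 AD C4 9B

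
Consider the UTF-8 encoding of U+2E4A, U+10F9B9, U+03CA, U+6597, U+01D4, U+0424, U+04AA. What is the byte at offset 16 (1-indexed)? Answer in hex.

1-indexed offset 16 is 0-indexed offset 15.
U+2E4A → 3-byte form E2 B9 8A at offsets 0–2.
U+10F9B9 → 4-byte form F4 8F A6 B9 at offsets 3–6.
U+03CA → 2-byte form CF 8A at offsets 7–8.
U+6597 → 3-byte form E6 96 97 at offsets 9–11.
U+01D4 → 2-byte form C7 94 at offsets 12–13.
U+0424 → 2-byte form D0 A4 at offsets 14–15.
Offset 15 falls in char 6's range; it's byte 2 of D0 A4 = 0xA4.

0xA4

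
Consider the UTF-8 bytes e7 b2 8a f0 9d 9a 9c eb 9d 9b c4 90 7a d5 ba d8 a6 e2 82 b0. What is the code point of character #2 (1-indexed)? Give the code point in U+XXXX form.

U+1D69C

Offset 0: leading byte 0xE7 = 11100111 → 3-byte char #1 = E7 B2 8A.
Offset 3: leading byte 0xF0 = 11110000 → 4-byte char #2 = F0 9D 9A 9C.
Leading byte 0xF0 = 11110000 matches 11110xxx → 4-byte sequence.
Byte 1: 0xF0 = 11110000, payload 000 (3 bits).
Byte 2: 0x9D = 10011101 (10xxxxxx ✓), payload 011101.
Byte 3: 0x9A = 10011010 (10xxxxxx ✓), payload 011010.
Byte 4: 0x9C = 10011100 (10xxxxxx ✓), payload 011100.
Concatenate: 000011101011010011100 = 0x1D69C (21 bits → U+1D69C).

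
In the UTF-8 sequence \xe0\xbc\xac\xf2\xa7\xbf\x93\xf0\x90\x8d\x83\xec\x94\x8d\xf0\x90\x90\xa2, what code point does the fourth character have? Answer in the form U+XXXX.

U+C50D

Offset 0: leading byte 0xE0 = 11100000 → 3-byte char #1 = E0 BC AC.
Offset 3: leading byte 0xF2 = 11110010 → 4-byte char #2 = F2 A7 BF 93.
Offset 7: leading byte 0xF0 = 11110000 → 4-byte char #3 = F0 90 8D 83.
Offset 11: leading byte 0xEC = 11101100 → 3-byte char #4 = EC 94 8D.
Leading byte 0xEC = 11101100 matches 1110xxxx → 3-byte sequence.
Byte 1: 0xEC = 11101100, payload 1100 (4 bits).
Byte 2: 0x94 = 10010100 (10xxxxxx ✓), payload 010100.
Byte 3: 0x8D = 10001101 (10xxxxxx ✓), payload 001101.
Concatenate: 1100010100001101 = 0xC50D (16 bits → U+C50D).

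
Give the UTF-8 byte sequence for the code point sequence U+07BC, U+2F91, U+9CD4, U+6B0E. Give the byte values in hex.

U+07BC: 2-byte form → DE BC.
U+2F91: 3-byte form → E2 BE 91.
U+9CD4: 3-byte form → E9 B3 94.
U+6B0E: 3-byte form → E6 AC 8E.
Concatenated (11 bytes): DE BC E2 BE 91 E9 B3 94 E6 AC 8E.

DE BC E2 BE 91 E9 B3 94 E6 AC 8E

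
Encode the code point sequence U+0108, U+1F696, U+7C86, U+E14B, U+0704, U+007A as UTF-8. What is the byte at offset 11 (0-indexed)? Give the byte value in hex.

0x8B

U+0108 → 2-byte form C4 88 at offsets 0–1.
U+1F696 → 4-byte form F0 9F 9A 96 at offsets 2–5.
U+7C86 → 3-byte form E7 B2 86 at offsets 6–8.
U+E14B → 3-byte form EE 85 8B at offsets 9–11.
Offset 11 falls in char 4's range; it's byte 3 of EE 85 8B = 0x8B.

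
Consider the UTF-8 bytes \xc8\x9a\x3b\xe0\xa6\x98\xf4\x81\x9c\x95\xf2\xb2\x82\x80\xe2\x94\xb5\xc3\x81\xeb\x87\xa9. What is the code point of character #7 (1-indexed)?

U+00C1

Offset 0: leading byte 0xC8 = 11001000 → 2-byte char #1 = C8 9A.
Offset 2: leading byte 0x3B = 00111011 → 1-byte char #2 = 3B.
Offset 3: leading byte 0xE0 = 11100000 → 3-byte char #3 = E0 A6 98.
Offset 6: leading byte 0xF4 = 11110100 → 4-byte char #4 = F4 81 9C 95.
Offset 10: leading byte 0xF2 = 11110010 → 4-byte char #5 = F2 B2 82 80.
Offset 14: leading byte 0xE2 = 11100010 → 3-byte char #6 = E2 94 B5.
Offset 17: leading byte 0xC3 = 11000011 → 2-byte char #7 = C3 81.
Leading byte 0xC3 = 11000011 matches 110xxxxx → 2-byte sequence.
Byte 1: 0xC3 = 11000011, payload 00011 (5 bits).
Byte 2: 0x81 = 10000001 (10xxxxxx ✓), payload 000001.
Concatenate: 00011000001 = 0xC1 (11 bits → U+00C1).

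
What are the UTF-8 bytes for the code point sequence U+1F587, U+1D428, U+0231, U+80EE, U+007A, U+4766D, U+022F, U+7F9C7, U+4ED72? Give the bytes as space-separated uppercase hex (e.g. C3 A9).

F0 9F 96 87 F0 9D 90 A8 C8 B1 E8 83 AE 7A F1 87 99 AD C8 AF F1 BF A7 87 F1 8E B5 B2

U+1F587: 4-byte form → F0 9F 96 87.
U+1D428: 4-byte form → F0 9D 90 A8.
U+0231: 2-byte form → C8 B1.
U+80EE: 3-byte form → E8 83 AE.
U+007A: 1-byte form → 7A.
U+4766D: 4-byte form → F1 87 99 AD.
U+022F: 2-byte form → C8 AF.
U+7F9C7: 4-byte form → F1 BF A7 87.
U+4ED72: 4-byte form → F1 8E B5 B2.
Concatenated (28 bytes): F0 9F 96 87 F0 9D 90 A8 C8 B1 E8 83 AE 7A F1 87 99 AD C8 AF F1 BF A7 87 F1 8E B5 B2.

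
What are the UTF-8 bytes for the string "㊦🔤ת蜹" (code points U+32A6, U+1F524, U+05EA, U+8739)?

U+32A6: 3-byte form → E3 8A A6.
U+1F524: 4-byte form → F0 9F 94 A4.
U+05EA: 2-byte form → D7 AA.
U+8739: 3-byte form → E8 9C B9.
Concatenated (12 bytes): E3 8A A6 F0 9F 94 A4 D7 AA E8 9C B9.

E3 8A A6 F0 9F 94 A4 D7 AA E8 9C B9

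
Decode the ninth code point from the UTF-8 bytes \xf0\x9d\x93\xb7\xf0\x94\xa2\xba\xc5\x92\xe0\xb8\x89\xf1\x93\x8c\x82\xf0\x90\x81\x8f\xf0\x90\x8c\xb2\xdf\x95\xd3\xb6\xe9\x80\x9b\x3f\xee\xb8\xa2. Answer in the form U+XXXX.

Offset 0: leading byte 0xF0 = 11110000 → 4-byte char #1 = F0 9D 93 B7.
Offset 4: leading byte 0xF0 = 11110000 → 4-byte char #2 = F0 94 A2 BA.
Offset 8: leading byte 0xC5 = 11000101 → 2-byte char #3 = C5 92.
Offset 10: leading byte 0xE0 = 11100000 → 3-byte char #4 = E0 B8 89.
Offset 13: leading byte 0xF1 = 11110001 → 4-byte char #5 = F1 93 8C 82.
Offset 17: leading byte 0xF0 = 11110000 → 4-byte char #6 = F0 90 81 8F.
Offset 21: leading byte 0xF0 = 11110000 → 4-byte char #7 = F0 90 8C B2.
Offset 25: leading byte 0xDF = 11011111 → 2-byte char #8 = DF 95.
Offset 27: leading byte 0xD3 = 11010011 → 2-byte char #9 = D3 B6.
Leading byte 0xD3 = 11010011 matches 110xxxxx → 2-byte sequence.
Byte 1: 0xD3 = 11010011, payload 10011 (5 bits).
Byte 2: 0xB6 = 10110110 (10xxxxxx ✓), payload 110110.
Concatenate: 10011110110 = 0x4F6 (11 bits → U+04F6).

U+04F6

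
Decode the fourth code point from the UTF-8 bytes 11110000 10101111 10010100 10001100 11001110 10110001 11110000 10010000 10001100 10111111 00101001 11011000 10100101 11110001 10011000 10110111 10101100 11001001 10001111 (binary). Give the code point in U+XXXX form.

Offset 0: leading byte 0xF0 = 11110000 → 4-byte char #1 = F0 AF 94 8C.
Offset 4: leading byte 0xCE = 11001110 → 2-byte char #2 = CE B1.
Offset 6: leading byte 0xF0 = 11110000 → 4-byte char #3 = F0 90 8C BF.
Offset 10: leading byte 0x29 = 00101001 → 1-byte char #4 = 29.
Leading byte 0x29 = 00101001 matches 0xxxxxxx → 1-byte sequence.
Byte 1: 0x29 = 00101001, payload 0101001 (7 bits).
Concatenate: 0101001 = 0x29 (7 bits → U+0029).

U+0029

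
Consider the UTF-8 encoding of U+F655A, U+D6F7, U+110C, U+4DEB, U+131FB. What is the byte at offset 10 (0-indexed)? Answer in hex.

U+F655A → 4-byte form F3 B6 95 9A at offsets 0–3.
U+D6F7 → 3-byte form ED 9B B7 at offsets 4–6.
U+110C → 3-byte form E1 84 8C at offsets 7–9.
U+4DEB → 3-byte form E4 B7 AB at offsets 10–12.
Offset 10 falls in char 4's range; it's byte 1 of E4 B7 AB = 0xE4.

0xE4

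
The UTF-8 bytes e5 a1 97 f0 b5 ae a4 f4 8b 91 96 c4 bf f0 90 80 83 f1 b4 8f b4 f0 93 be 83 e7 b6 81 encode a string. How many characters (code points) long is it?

8

Byte at offset 0: 0xE5 = 11100101 → 3-byte char (#1). Advance 3.
Byte at offset 3: 0xF0 = 11110000 → 4-byte char (#2). Advance 4.
Byte at offset 7: 0xF4 = 11110100 → 4-byte char (#3). Advance 4.
Byte at offset 11: 0xC4 = 11000100 → 2-byte char (#4). Advance 2.
Byte at offset 13: 0xF0 = 11110000 → 4-byte char (#5). Advance 4.
Byte at offset 17: 0xF1 = 11110001 → 4-byte char (#6). Advance 4.
Byte at offset 21: 0xF0 = 11110000 → 4-byte char (#7). Advance 4.
Byte at offset 25: 0xE7 = 11100111 → 3-byte char (#8). Advance 3.
Reached end at offset 28 after 8 code points.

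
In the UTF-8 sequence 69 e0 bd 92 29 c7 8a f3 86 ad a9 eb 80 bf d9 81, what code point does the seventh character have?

U+0641

Offset 0: leading byte 0x69 = 01101001 → 1-byte char #1 = 69.
Offset 1: leading byte 0xE0 = 11100000 → 3-byte char #2 = E0 BD 92.
Offset 4: leading byte 0x29 = 00101001 → 1-byte char #3 = 29.
Offset 5: leading byte 0xC7 = 11000111 → 2-byte char #4 = C7 8A.
Offset 7: leading byte 0xF3 = 11110011 → 4-byte char #5 = F3 86 AD A9.
Offset 11: leading byte 0xEB = 11101011 → 3-byte char #6 = EB 80 BF.
Offset 14: leading byte 0xD9 = 11011001 → 2-byte char #7 = D9 81.
Leading byte 0xD9 = 11011001 matches 110xxxxx → 2-byte sequence.
Byte 1: 0xD9 = 11011001, payload 11001 (5 bits).
Byte 2: 0x81 = 10000001 (10xxxxxx ✓), payload 000001.
Concatenate: 11001000001 = 0x641 (11 bits → U+0641).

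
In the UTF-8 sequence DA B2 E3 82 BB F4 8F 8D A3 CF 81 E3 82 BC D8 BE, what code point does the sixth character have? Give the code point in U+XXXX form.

Offset 0: leading byte 0xDA = 11011010 → 2-byte char #1 = DA B2.
Offset 2: leading byte 0xE3 = 11100011 → 3-byte char #2 = E3 82 BB.
Offset 5: leading byte 0xF4 = 11110100 → 4-byte char #3 = F4 8F 8D A3.
Offset 9: leading byte 0xCF = 11001111 → 2-byte char #4 = CF 81.
Offset 11: leading byte 0xE3 = 11100011 → 3-byte char #5 = E3 82 BC.
Offset 14: leading byte 0xD8 = 11011000 → 2-byte char #6 = D8 BE.
Leading byte 0xD8 = 11011000 matches 110xxxxx → 2-byte sequence.
Byte 1: 0xD8 = 11011000, payload 11000 (5 bits).
Byte 2: 0xBE = 10111110 (10xxxxxx ✓), payload 111110.
Concatenate: 11000111110 = 0x63E (11 bits → U+063E).

U+063E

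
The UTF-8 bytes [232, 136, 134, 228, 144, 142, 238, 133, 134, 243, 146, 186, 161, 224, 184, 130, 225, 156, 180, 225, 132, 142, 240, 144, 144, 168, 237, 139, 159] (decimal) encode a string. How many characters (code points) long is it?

9

Byte at offset 0: 0xE8 = 11101000 → 3-byte char (#1). Advance 3.
Byte at offset 3: 0xE4 = 11100100 → 3-byte char (#2). Advance 3.
Byte at offset 6: 0xEE = 11101110 → 3-byte char (#3). Advance 3.
Byte at offset 9: 0xF3 = 11110011 → 4-byte char (#4). Advance 4.
Byte at offset 13: 0xE0 = 11100000 → 3-byte char (#5). Advance 3.
Byte at offset 16: 0xE1 = 11100001 → 3-byte char (#6). Advance 3.
Byte at offset 19: 0xE1 = 11100001 → 3-byte char (#7). Advance 3.
Byte at offset 22: 0xF0 = 11110000 → 4-byte char (#8). Advance 4.
Byte at offset 26: 0xED = 11101101 → 3-byte char (#9). Advance 3.
Reached end at offset 29 after 9 code points.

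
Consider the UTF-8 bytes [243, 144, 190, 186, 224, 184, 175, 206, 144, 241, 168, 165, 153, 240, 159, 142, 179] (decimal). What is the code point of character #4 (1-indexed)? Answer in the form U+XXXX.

Offset 0: leading byte 0xF3 = 11110011 → 4-byte char #1 = F3 90 BE BA.
Offset 4: leading byte 0xE0 = 11100000 → 3-byte char #2 = E0 B8 AF.
Offset 7: leading byte 0xCE = 11001110 → 2-byte char #3 = CE 90.
Offset 9: leading byte 0xF1 = 11110001 → 4-byte char #4 = F1 A8 A5 99.
Leading byte 0xF1 = 11110001 matches 11110xxx → 4-byte sequence.
Byte 1: 0xF1 = 11110001, payload 001 (3 bits).
Byte 2: 0xA8 = 10101000 (10xxxxxx ✓), payload 101000.
Byte 3: 0xA5 = 10100101 (10xxxxxx ✓), payload 100101.
Byte 4: 0x99 = 10011001 (10xxxxxx ✓), payload 011001.
Concatenate: 001101000100101011001 = 0x68959 (21 bits → U+68959).

U+68959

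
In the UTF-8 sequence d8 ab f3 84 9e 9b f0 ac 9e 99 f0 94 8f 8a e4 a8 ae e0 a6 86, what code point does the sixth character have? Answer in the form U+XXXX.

Offset 0: leading byte 0xD8 = 11011000 → 2-byte char #1 = D8 AB.
Offset 2: leading byte 0xF3 = 11110011 → 4-byte char #2 = F3 84 9E 9B.
Offset 6: leading byte 0xF0 = 11110000 → 4-byte char #3 = F0 AC 9E 99.
Offset 10: leading byte 0xF0 = 11110000 → 4-byte char #4 = F0 94 8F 8A.
Offset 14: leading byte 0xE4 = 11100100 → 3-byte char #5 = E4 A8 AE.
Offset 17: leading byte 0xE0 = 11100000 → 3-byte char #6 = E0 A6 86.
Leading byte 0xE0 = 11100000 matches 1110xxxx → 3-byte sequence.
Byte 1: 0xE0 = 11100000, payload 0000 (4 bits).
Byte 2: 0xA6 = 10100110 (10xxxxxx ✓), payload 100110.
Byte 3: 0x86 = 10000110 (10xxxxxx ✓), payload 000110.
Concatenate: 0000100110000110 = 0x986 (16 bits → U+0986).

U+0986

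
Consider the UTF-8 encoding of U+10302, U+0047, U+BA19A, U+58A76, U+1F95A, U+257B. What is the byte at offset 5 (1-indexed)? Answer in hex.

1-indexed offset 5 is 0-indexed offset 4.
U+10302 → 4-byte form F0 90 8C 82 at offsets 0–3.
U+0047 → 1-byte form 47 at offsets 4–4.
Offset 4 falls in char 2's range; it's byte 1 of 47 = 0x47.

0x47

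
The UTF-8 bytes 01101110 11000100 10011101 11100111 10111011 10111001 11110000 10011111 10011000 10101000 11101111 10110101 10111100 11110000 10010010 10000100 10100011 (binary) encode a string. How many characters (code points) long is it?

6

Byte at offset 0: 0x6E = 01101110 → 1-byte char (#1). Advance 1.
Byte at offset 1: 0xC4 = 11000100 → 2-byte char (#2). Advance 2.
Byte at offset 3: 0xE7 = 11100111 → 3-byte char (#3). Advance 3.
Byte at offset 6: 0xF0 = 11110000 → 4-byte char (#4). Advance 4.
Byte at offset 10: 0xEF = 11101111 → 3-byte char (#5). Advance 3.
Byte at offset 13: 0xF0 = 11110000 → 4-byte char (#6). Advance 4.
Reached end at offset 17 after 6 code points.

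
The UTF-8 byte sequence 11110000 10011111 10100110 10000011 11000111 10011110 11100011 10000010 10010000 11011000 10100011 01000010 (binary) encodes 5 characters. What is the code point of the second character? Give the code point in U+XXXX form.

U+01DE

Offset 0: leading byte 0xF0 = 11110000 → 4-byte char #1 = F0 9F A6 83.
Offset 4: leading byte 0xC7 = 11000111 → 2-byte char #2 = C7 9E.
Leading byte 0xC7 = 11000111 matches 110xxxxx → 2-byte sequence.
Byte 1: 0xC7 = 11000111, payload 00111 (5 bits).
Byte 2: 0x9E = 10011110 (10xxxxxx ✓), payload 011110.
Concatenate: 00111011110 = 0x1DE (11 bits → U+01DE).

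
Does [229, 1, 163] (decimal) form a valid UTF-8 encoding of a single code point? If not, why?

Leading byte 0xE5 = 11100101 → 3-byte form.
Byte 2 is 0x01 = 00000001, which is not 10xxxxxx — expected a continuation byte.

invalid (non-continuation byte where continuation expected)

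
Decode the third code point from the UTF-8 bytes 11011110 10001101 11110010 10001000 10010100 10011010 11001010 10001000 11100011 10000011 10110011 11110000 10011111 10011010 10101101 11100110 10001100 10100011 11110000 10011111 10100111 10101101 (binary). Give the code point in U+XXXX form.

Offset 0: leading byte 0xDE = 11011110 → 2-byte char #1 = DE 8D.
Offset 2: leading byte 0xF2 = 11110010 → 4-byte char #2 = F2 88 94 9A.
Offset 6: leading byte 0xCA = 11001010 → 2-byte char #3 = CA 88.
Leading byte 0xCA = 11001010 matches 110xxxxx → 2-byte sequence.
Byte 1: 0xCA = 11001010, payload 01010 (5 bits).
Byte 2: 0x88 = 10001000 (10xxxxxx ✓), payload 001000.
Concatenate: 01010001000 = 0x288 (11 bits → U+0288).

U+0288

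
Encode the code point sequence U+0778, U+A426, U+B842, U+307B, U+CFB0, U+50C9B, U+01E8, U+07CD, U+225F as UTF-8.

DD B8 EA 90 A6 EB A1 82 E3 81 BB EC BE B0 F1 90 B2 9B C7 A8 DF 8D E2 89 9F

U+0778: 2-byte form → DD B8.
U+A426: 3-byte form → EA 90 A6.
U+B842: 3-byte form → EB A1 82.
U+307B: 3-byte form → E3 81 BB.
U+CFB0: 3-byte form → EC BE B0.
U+50C9B: 4-byte form → F1 90 B2 9B.
U+01E8: 2-byte form → C7 A8.
U+07CD: 2-byte form → DF 8D.
U+225F: 3-byte form → E2 89 9F.
Concatenated (25 bytes): DD B8 EA 90 A6 EB A1 82 E3 81 BB EC BE B0 F1 90 B2 9B C7 A8 DF 8D E2 89 9F.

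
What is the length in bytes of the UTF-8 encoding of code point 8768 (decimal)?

3

U+2240 = 0x2240. UTF-8 uses 1 byte below 0x80, 2 below 0x800, 3 below 0x10000, 4 up to 0x10FFFF. 0x2240 is in U+0800–U+FFFF → 3 bytes.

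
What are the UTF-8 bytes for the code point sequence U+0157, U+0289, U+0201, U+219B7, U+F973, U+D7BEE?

C5 97 CA 89 C8 81 F0 A1 A6 B7 EF A5 B3 F3 97 AF AE

U+0157: 2-byte form → C5 97.
U+0289: 2-byte form → CA 89.
U+0201: 2-byte form → C8 81.
U+219B7: 4-byte form → F0 A1 A6 B7.
U+F973: 3-byte form → EF A5 B3.
U+D7BEE: 4-byte form → F3 97 AF AE.
Concatenated (17 bytes): C5 97 CA 89 C8 81 F0 A1 A6 B7 EF A5 B3 F3 97 AF AE.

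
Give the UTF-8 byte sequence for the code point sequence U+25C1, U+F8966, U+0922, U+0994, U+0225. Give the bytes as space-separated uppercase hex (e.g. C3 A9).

U+25C1: 3-byte form → E2 97 81.
U+F8966: 4-byte form → F3 B8 A5 A6.
U+0922: 3-byte form → E0 A4 A2.
U+0994: 3-byte form → E0 A6 94.
U+0225: 2-byte form → C8 A5.
Concatenated (15 bytes): E2 97 81 F3 B8 A5 A6 E0 A4 A2 E0 A6 94 C8 A5.

E2 97 81 F3 B8 A5 A6 E0 A4 A2 E0 A6 94 C8 A5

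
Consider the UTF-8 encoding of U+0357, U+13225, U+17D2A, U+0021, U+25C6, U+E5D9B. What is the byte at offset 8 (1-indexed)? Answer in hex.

1-indexed offset 8 is 0-indexed offset 7.
U+0357 → 2-byte form CD 97 at offsets 0–1.
U+13225 → 4-byte form F0 93 88 A5 at offsets 2–5.
U+17D2A → 4-byte form F0 97 B4 AA at offsets 6–9.
Offset 7 falls in char 3's range; it's byte 2 of F0 97 B4 AA = 0x97.

0x97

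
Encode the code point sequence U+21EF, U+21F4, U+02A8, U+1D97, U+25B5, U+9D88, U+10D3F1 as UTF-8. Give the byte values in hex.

U+21EF: 3-byte form → E2 87 AF.
U+21F4: 3-byte form → E2 87 B4.
U+02A8: 2-byte form → CA A8.
U+1D97: 3-byte form → E1 B6 97.
U+25B5: 3-byte form → E2 96 B5.
U+9D88: 3-byte form → E9 B6 88.
U+10D3F1: 4-byte form → F4 8D 8F B1.
Concatenated (21 bytes): E2 87 AF E2 87 B4 CA A8 E1 B6 97 E2 96 B5 E9 B6 88 F4 8D 8F B1.

E2 87 AF E2 87 B4 CA A8 E1 B6 97 E2 96 B5 E9 B6 88 F4 8D 8F B1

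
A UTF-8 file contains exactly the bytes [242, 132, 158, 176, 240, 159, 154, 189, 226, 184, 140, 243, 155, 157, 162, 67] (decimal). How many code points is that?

5

Byte at offset 0: 0xF2 = 11110010 → 4-byte char (#1). Advance 4.
Byte at offset 4: 0xF0 = 11110000 → 4-byte char (#2). Advance 4.
Byte at offset 8: 0xE2 = 11100010 → 3-byte char (#3). Advance 3.
Byte at offset 11: 0xF3 = 11110011 → 4-byte char (#4). Advance 4.
Byte at offset 15: 0x43 = 01000011 → 1-byte char (#5). Advance 1.
Reached end at offset 16 after 5 code points.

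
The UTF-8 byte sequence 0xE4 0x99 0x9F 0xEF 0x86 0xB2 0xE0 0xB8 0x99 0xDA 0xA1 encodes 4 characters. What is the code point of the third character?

Offset 0: leading byte 0xE4 = 11100100 → 3-byte char #1 = E4 99 9F.
Offset 3: leading byte 0xEF = 11101111 → 3-byte char #2 = EF 86 B2.
Offset 6: leading byte 0xE0 = 11100000 → 3-byte char #3 = E0 B8 99.
Leading byte 0xE0 = 11100000 matches 1110xxxx → 3-byte sequence.
Byte 1: 0xE0 = 11100000, payload 0000 (4 bits).
Byte 2: 0xB8 = 10111000 (10xxxxxx ✓), payload 111000.
Byte 3: 0x99 = 10011001 (10xxxxxx ✓), payload 011001.
Concatenate: 0000111000011001 = 0xE19 (16 bits → U+0E19).

U+0E19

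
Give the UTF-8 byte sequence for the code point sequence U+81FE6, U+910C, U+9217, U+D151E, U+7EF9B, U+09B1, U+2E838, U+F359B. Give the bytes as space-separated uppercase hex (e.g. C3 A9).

F2 81 BF A6 E9 84 8C E9 88 97 F3 91 94 9E F1 BE BE 9B E0 A6 B1 F0 AE A0 B8 F3 B3 96 9B

U+81FE6: 4-byte form → F2 81 BF A6.
U+910C: 3-byte form → E9 84 8C.
U+9217: 3-byte form → E9 88 97.
U+D151E: 4-byte form → F3 91 94 9E.
U+7EF9B: 4-byte form → F1 BE BE 9B.
U+09B1: 3-byte form → E0 A6 B1.
U+2E838: 4-byte form → F0 AE A0 B8.
U+F359B: 4-byte form → F3 B3 96 9B.
Concatenated (29 bytes): F2 81 BF A6 E9 84 8C E9 88 97 F3 91 94 9E F1 BE BE 9B E0 A6 B1 F0 AE A0 B8 F3 B3 96 9B.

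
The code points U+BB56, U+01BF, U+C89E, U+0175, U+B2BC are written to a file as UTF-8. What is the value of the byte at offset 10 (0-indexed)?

U+BB56 → 3-byte form EB AD 96 at offsets 0–2.
U+01BF → 2-byte form C6 BF at offsets 3–4.
U+C89E → 3-byte form EC A2 9E at offsets 5–7.
U+0175 → 2-byte form C5 B5 at offsets 8–9.
U+B2BC → 3-byte form EB 8A BC at offsets 10–12.
Offset 10 falls in char 5's range; it's byte 1 of EB 8A BC = 0xEB.

0xEB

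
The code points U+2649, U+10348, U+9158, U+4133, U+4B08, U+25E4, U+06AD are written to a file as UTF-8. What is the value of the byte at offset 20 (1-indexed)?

0xDA

1-indexed offset 20 is 0-indexed offset 19.
U+2649 → 3-byte form E2 99 89 at offsets 0–2.
U+10348 → 4-byte form F0 90 8D 88 at offsets 3–6.
U+9158 → 3-byte form E9 85 98 at offsets 7–9.
U+4133 → 3-byte form E4 84 B3 at offsets 10–12.
U+4B08 → 3-byte form E4 AC 88 at offsets 13–15.
U+25E4 → 3-byte form E2 97 A4 at offsets 16–18.
U+06AD → 2-byte form DA AD at offsets 19–20.
Offset 19 falls in char 7's range; it's byte 1 of DA AD = 0xDA.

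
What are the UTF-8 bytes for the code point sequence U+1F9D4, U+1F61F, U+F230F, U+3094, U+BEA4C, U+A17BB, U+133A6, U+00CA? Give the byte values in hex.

F0 9F A7 94 F0 9F 98 9F F3 B2 8C 8F E3 82 94 F2 BE A9 8C F2 A1 9E BB F0 93 8E A6 C3 8A

U+1F9D4: 4-byte form → F0 9F A7 94.
U+1F61F: 4-byte form → F0 9F 98 9F.
U+F230F: 4-byte form → F3 B2 8C 8F.
U+3094: 3-byte form → E3 82 94.
U+BEA4C: 4-byte form → F2 BE A9 8C.
U+A17BB: 4-byte form → F2 A1 9E BB.
U+133A6: 4-byte form → F0 93 8E A6.
U+00CA: 2-byte form → C3 8A.
Concatenated (29 bytes): F0 9F A7 94 F0 9F 98 9F F3 B2 8C 8F E3 82 94 F2 BE A9 8C F2 A1 9E BB F0 93 8E A6 C3 8A.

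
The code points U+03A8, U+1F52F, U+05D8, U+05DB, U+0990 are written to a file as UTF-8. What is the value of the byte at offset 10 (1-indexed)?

1-indexed offset 10 is 0-indexed offset 9.
U+03A8 → 2-byte form CE A8 at offsets 0–1.
U+1F52F → 4-byte form F0 9F 94 AF at offsets 2–5.
U+05D8 → 2-byte form D7 98 at offsets 6–7.
U+05DB → 2-byte form D7 9B at offsets 8–9.
Offset 9 falls in char 4's range; it's byte 2 of D7 9B = 0x9B.

0x9B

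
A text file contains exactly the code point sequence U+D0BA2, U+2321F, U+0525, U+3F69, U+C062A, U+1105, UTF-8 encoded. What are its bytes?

U+D0BA2: 4-byte form → F3 90 AE A2.
U+2321F: 4-byte form → F0 A3 88 9F.
U+0525: 2-byte form → D4 A5.
U+3F69: 3-byte form → E3 BD A9.
U+C062A: 4-byte form → F3 80 98 AA.
U+1105: 3-byte form → E1 84 85.
Concatenated (20 bytes): F3 90 AE A2 F0 A3 88 9F D4 A5 E3 BD A9 F3 80 98 AA E1 84 85.

F3 90 AE A2 F0 A3 88 9F D4 A5 E3 BD A9 F3 80 98 AA E1 84 85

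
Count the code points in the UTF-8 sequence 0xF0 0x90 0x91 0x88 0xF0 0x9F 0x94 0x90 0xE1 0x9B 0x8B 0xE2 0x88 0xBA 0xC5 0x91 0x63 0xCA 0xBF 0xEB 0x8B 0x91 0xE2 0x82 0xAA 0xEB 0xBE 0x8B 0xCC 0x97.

11

Byte at offset 0: 0xF0 = 11110000 → 4-byte char (#1). Advance 4.
Byte at offset 4: 0xF0 = 11110000 → 4-byte char (#2). Advance 4.
Byte at offset 8: 0xE1 = 11100001 → 3-byte char (#3). Advance 3.
Byte at offset 11: 0xE2 = 11100010 → 3-byte char (#4). Advance 3.
Byte at offset 14: 0xC5 = 11000101 → 2-byte char (#5). Advance 2.
Byte at offset 16: 0x63 = 01100011 → 1-byte char (#6). Advance 1.
Byte at offset 17: 0xCA = 11001010 → 2-byte char (#7). Advance 2.
Byte at offset 19: 0xEB = 11101011 → 3-byte char (#8). Advance 3.
Byte at offset 22: 0xE2 = 11100010 → 3-byte char (#9). Advance 3.
Byte at offset 25: 0xEB = 11101011 → 3-byte char (#10). Advance 3.
Byte at offset 28: 0xCC = 11001100 → 2-byte char (#11). Advance 2.
Reached end at offset 30 after 11 code points.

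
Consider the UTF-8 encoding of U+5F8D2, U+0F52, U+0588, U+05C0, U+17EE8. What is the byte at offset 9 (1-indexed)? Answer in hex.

0x88

1-indexed offset 9 is 0-indexed offset 8.
U+5F8D2 → 4-byte form F1 9F A3 92 at offsets 0–3.
U+0F52 → 3-byte form E0 BD 92 at offsets 4–6.
U+0588 → 2-byte form D6 88 at offsets 7–8.
Offset 8 falls in char 3's range; it's byte 2 of D6 88 = 0x88.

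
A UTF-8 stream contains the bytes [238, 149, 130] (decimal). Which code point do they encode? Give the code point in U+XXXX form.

U+E542

Leading byte 0xEE = 11101110 matches 1110xxxx → 3-byte sequence.
Byte 1: 0xEE = 11101110, payload 1110 (4 bits).
Byte 2: 0x95 = 10010101 (10xxxxxx ✓), payload 010101.
Byte 3: 0x82 = 10000010 (10xxxxxx ✓), payload 000010.
Concatenate: 1110010101000010 = 0xE542 (16 bits → U+E542).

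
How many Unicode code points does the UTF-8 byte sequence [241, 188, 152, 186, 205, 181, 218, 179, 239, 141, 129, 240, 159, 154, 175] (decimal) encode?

Byte at offset 0: 0xF1 = 11110001 → 4-byte char (#1). Advance 4.
Byte at offset 4: 0xCD = 11001101 → 2-byte char (#2). Advance 2.
Byte at offset 6: 0xDA = 11011010 → 2-byte char (#3). Advance 2.
Byte at offset 8: 0xEF = 11101111 → 3-byte char (#4). Advance 3.
Byte at offset 11: 0xF0 = 11110000 → 4-byte char (#5). Advance 4.
Reached end at offset 15 after 5 code points.

5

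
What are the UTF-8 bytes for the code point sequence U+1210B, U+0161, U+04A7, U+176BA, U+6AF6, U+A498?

F0 92 84 8B C5 A1 D2 A7 F0 97 9A BA E6 AB B6 EA 92 98

U+1210B: 4-byte form → F0 92 84 8B.
U+0161: 2-byte form → C5 A1.
U+04A7: 2-byte form → D2 A7.
U+176BA: 4-byte form → F0 97 9A BA.
U+6AF6: 3-byte form → E6 AB B6.
U+A498: 3-byte form → EA 92 98.
Concatenated (18 bytes): F0 92 84 8B C5 A1 D2 A7 F0 97 9A BA E6 AB B6 EA 92 98.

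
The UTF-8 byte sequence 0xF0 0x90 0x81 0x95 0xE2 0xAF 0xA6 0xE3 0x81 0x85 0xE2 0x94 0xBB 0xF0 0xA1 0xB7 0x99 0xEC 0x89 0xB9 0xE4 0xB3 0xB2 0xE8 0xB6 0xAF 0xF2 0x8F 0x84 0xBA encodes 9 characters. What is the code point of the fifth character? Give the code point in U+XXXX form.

Offset 0: leading byte 0xF0 = 11110000 → 4-byte char #1 = F0 90 81 95.
Offset 4: leading byte 0xE2 = 11100010 → 3-byte char #2 = E2 AF A6.
Offset 7: leading byte 0xE3 = 11100011 → 3-byte char #3 = E3 81 85.
Offset 10: leading byte 0xE2 = 11100010 → 3-byte char #4 = E2 94 BB.
Offset 13: leading byte 0xF0 = 11110000 → 4-byte char #5 = F0 A1 B7 99.
Leading byte 0xF0 = 11110000 matches 11110xxx → 4-byte sequence.
Byte 1: 0xF0 = 11110000, payload 000 (3 bits).
Byte 2: 0xA1 = 10100001 (10xxxxxx ✓), payload 100001.
Byte 3: 0xB7 = 10110111 (10xxxxxx ✓), payload 110111.
Byte 4: 0x99 = 10011001 (10xxxxxx ✓), payload 011001.
Concatenate: 000100001110111011001 = 0x21DD9 (21 bits → U+21DD9).

U+21DD9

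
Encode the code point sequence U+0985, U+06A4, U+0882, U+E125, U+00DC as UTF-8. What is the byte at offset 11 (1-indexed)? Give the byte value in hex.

1-indexed offset 11 is 0-indexed offset 10.
U+0985 → 3-byte form E0 A6 85 at offsets 0–2.
U+06A4 → 2-byte form DA A4 at offsets 3–4.
U+0882 → 3-byte form E0 A2 82 at offsets 5–7.
U+E125 → 3-byte form EE 84 A5 at offsets 8–10.
Offset 10 falls in char 4's range; it's byte 3 of EE 84 A5 = 0xA5.

0xA5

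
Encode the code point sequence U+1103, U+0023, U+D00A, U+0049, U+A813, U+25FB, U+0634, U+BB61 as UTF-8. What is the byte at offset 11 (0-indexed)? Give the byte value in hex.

U+1103 → 3-byte form E1 84 83 at offsets 0–2.
U+0023 → 1-byte form 23 at offsets 3–3.
U+D00A → 3-byte form ED 80 8A at offsets 4–6.
U+0049 → 1-byte form 49 at offsets 7–7.
U+A813 → 3-byte form EA A0 93 at offsets 8–10.
U+25FB → 3-byte form E2 97 BB at offsets 11–13.
Offset 11 falls in char 6's range; it's byte 1 of E2 97 BB = 0xE2.

0xE2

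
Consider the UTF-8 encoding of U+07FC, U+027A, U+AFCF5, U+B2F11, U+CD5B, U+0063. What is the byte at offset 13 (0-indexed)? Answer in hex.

U+07FC → 2-byte form DF BC at offsets 0–1.
U+027A → 2-byte form C9 BA at offsets 2–3.
U+AFCF5 → 4-byte form F2 AF B3 B5 at offsets 4–7.
U+B2F11 → 4-byte form F2 B2 BC 91 at offsets 8–11.
U+CD5B → 3-byte form EC B5 9B at offsets 12–14.
Offset 13 falls in char 5's range; it's byte 2 of EC B5 9B = 0xB5.

0xB5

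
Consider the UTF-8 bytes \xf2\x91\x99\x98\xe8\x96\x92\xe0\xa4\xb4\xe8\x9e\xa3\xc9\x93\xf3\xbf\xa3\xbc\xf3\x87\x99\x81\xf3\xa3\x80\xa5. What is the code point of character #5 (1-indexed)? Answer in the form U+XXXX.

Offset 0: leading byte 0xF2 = 11110010 → 4-byte char #1 = F2 91 99 98.
Offset 4: leading byte 0xE8 = 11101000 → 3-byte char #2 = E8 96 92.
Offset 7: leading byte 0xE0 = 11100000 → 3-byte char #3 = E0 A4 B4.
Offset 10: leading byte 0xE8 = 11101000 → 3-byte char #4 = E8 9E A3.
Offset 13: leading byte 0xC9 = 11001001 → 2-byte char #5 = C9 93.
Leading byte 0xC9 = 11001001 matches 110xxxxx → 2-byte sequence.
Byte 1: 0xC9 = 11001001, payload 01001 (5 bits).
Byte 2: 0x93 = 10010011 (10xxxxxx ✓), payload 010011.
Concatenate: 01001010011 = 0x253 (11 bits → U+0253).

U+0253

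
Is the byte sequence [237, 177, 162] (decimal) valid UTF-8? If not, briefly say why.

Structurally a 3-byte sequence; payload = 0xDC62.
But 0xDC62 is in U+D800–U+DFFF, the surrogate range. Surrogates are not Unicode scalar values and are forbidden in UTF-8.

invalid (encodes a surrogate (U+D800–U+DFFF))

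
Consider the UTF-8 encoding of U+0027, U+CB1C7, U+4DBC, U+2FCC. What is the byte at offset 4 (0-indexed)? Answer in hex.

0x87

U+0027 → 1-byte form 27 at offsets 0–0.
U+CB1C7 → 4-byte form F3 8B 87 87 at offsets 1–4.
Offset 4 falls in char 2's range; it's byte 4 of F3 8B 87 87 = 0x87.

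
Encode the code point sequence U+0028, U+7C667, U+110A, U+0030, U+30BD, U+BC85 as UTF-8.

28 F1 BC 99 A7 E1 84 8A 30 E3 82 BD EB B2 85

U+0028: 1-byte form → 28.
U+7C667: 4-byte form → F1 BC 99 A7.
U+110A: 3-byte form → E1 84 8A.
U+0030: 1-byte form → 30.
U+30BD: 3-byte form → E3 82 BD.
U+BC85: 3-byte form → EB B2 85.
Concatenated (15 bytes): 28 F1 BC 99 A7 E1 84 8A 30 E3 82 BD EB B2 85.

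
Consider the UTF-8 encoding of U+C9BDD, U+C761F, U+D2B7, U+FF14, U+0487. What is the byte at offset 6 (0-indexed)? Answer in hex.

U+C9BDD → 4-byte form F3 89 AF 9D at offsets 0–3.
U+C761F → 4-byte form F3 87 98 9F at offsets 4–7.
Offset 6 falls in char 2's range; it's byte 3 of F3 87 98 9F = 0x98.

0x98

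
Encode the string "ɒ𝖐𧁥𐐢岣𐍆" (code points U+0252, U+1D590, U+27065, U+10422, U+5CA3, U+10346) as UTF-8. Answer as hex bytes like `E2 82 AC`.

U+0252: 2-byte form → C9 92.
U+1D590: 4-byte form → F0 9D 96 90.
U+27065: 4-byte form → F0 A7 81 A5.
U+10422: 4-byte form → F0 90 90 A2.
U+5CA3: 3-byte form → E5 B2 A3.
U+10346: 4-byte form → F0 90 8D 86.
Concatenated (21 bytes): C9 92 F0 9D 96 90 F0 A7 81 A5 F0 90 90 A2 E5 B2 A3 F0 90 8D 86.

C9 92 F0 9D 96 90 F0 A7 81 A5 F0 90 90 A2 E5 B2 A3 F0 90 8D 86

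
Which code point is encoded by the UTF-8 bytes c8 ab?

U+022B

Leading byte 0xC8 = 11001000 matches 110xxxxx → 2-byte sequence.
Byte 1: 0xC8 = 11001000, payload 01000 (5 bits).
Byte 2: 0xAB = 10101011 (10xxxxxx ✓), payload 101011.
Concatenate: 01000101011 = 0x22B (11 bits → U+022B).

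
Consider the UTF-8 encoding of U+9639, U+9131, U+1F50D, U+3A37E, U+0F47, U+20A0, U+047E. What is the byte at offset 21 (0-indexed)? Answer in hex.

U+9639 → 3-byte form E9 98 B9 at offsets 0–2.
U+9131 → 3-byte form E9 84 B1 at offsets 3–5.
U+1F50D → 4-byte form F0 9F 94 8D at offsets 6–9.
U+3A37E → 4-byte form F0 BA 8D BE at offsets 10–13.
U+0F47 → 3-byte form E0 BD 87 at offsets 14–16.
U+20A0 → 3-byte form E2 82 A0 at offsets 17–19.
U+047E → 2-byte form D1 BE at offsets 20–21.
Offset 21 falls in char 7's range; it's byte 2 of D1 BE = 0xBE.

0xBE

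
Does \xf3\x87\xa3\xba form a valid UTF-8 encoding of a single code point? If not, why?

valid

Leading byte 0xF3 = 11110011 → 4-byte form.
Continuation bytes 0x87=10000111, 0xA3=10100011, 0xBA=10111010 all match 10xxxxxx.
Decoded value 0xC78FA is ≥ 0x10000 (shortest form) and not a surrogate.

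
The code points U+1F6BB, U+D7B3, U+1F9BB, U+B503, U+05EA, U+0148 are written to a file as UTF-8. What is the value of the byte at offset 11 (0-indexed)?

0xEB

U+1F6BB → 4-byte form F0 9F 9A BB at offsets 0–3.
U+D7B3 → 3-byte form ED 9E B3 at offsets 4–6.
U+1F9BB → 4-byte form F0 9F A6 BB at offsets 7–10.
U+B503 → 3-byte form EB 94 83 at offsets 11–13.
Offset 11 falls in char 4's range; it's byte 1 of EB 94 83 = 0xEB.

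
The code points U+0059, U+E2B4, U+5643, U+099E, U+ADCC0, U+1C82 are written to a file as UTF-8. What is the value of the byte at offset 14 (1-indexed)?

1-indexed offset 14 is 0-indexed offset 13.
U+0059 → 1-byte form 59 at offsets 0–0.
U+E2B4 → 3-byte form EE 8A B4 at offsets 1–3.
U+5643 → 3-byte form E5 99 83 at offsets 4–6.
U+099E → 3-byte form E0 A6 9E at offsets 7–9.
U+ADCC0 → 4-byte form F2 AD B3 80 at offsets 10–13.
Offset 13 falls in char 5's range; it's byte 4 of F2 AD B3 80 = 0x80.

0x80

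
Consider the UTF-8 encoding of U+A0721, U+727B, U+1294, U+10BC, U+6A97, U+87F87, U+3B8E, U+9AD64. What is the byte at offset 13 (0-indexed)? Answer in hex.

U+A0721 → 4-byte form F2 A0 9C A1 at offsets 0–3.
U+727B → 3-byte form E7 89 BB at offsets 4–6.
U+1294 → 3-byte form E1 8A 94 at offsets 7–9.
U+10BC → 3-byte form E1 82 BC at offsets 10–12.
U+6A97 → 3-byte form E6 AA 97 at offsets 13–15.
Offset 13 falls in char 5's range; it's byte 1 of E6 AA 97 = 0xE6.

0xE6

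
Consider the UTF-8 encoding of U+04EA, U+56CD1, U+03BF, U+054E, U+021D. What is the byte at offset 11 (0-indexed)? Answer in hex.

U+04EA → 2-byte form D3 AA at offsets 0–1.
U+56CD1 → 4-byte form F1 96 B3 91 at offsets 2–5.
U+03BF → 2-byte form CE BF at offsets 6–7.
U+054E → 2-byte form D5 8E at offsets 8–9.
U+021D → 2-byte form C8 9D at offsets 10–11.
Offset 11 falls in char 5's range; it's byte 2 of C8 9D = 0x9D.

0x9D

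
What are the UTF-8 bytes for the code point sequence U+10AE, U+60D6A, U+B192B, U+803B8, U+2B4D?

U+10AE: 3-byte form → E1 82 AE.
U+60D6A: 4-byte form → F1 A0 B5 AA.
U+B192B: 4-byte form → F2 B1 A4 AB.
U+803B8: 4-byte form → F2 80 8E B8.
U+2B4D: 3-byte form → E2 AD 8D.
Concatenated (18 bytes): E1 82 AE F1 A0 B5 AA F2 B1 A4 AB F2 80 8E B8 E2 AD 8D.

E1 82 AE F1 A0 B5 AA F2 B1 A4 AB F2 80 8E B8 E2 AD 8D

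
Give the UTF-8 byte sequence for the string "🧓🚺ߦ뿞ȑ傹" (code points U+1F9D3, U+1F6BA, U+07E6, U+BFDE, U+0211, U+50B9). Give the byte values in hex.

U+1F9D3: 4-byte form → F0 9F A7 93.
U+1F6BA: 4-byte form → F0 9F 9A BA.
U+07E6: 2-byte form → DF A6.
U+BFDE: 3-byte form → EB BF 9E.
U+0211: 2-byte form → C8 91.
U+50B9: 3-byte form → E5 82 B9.
Concatenated (18 bytes): F0 9F A7 93 F0 9F 9A BA DF A6 EB BF 9E C8 91 E5 82 B9.

F0 9F A7 93 F0 9F 9A BA DF A6 EB BF 9E C8 91 E5 82 B9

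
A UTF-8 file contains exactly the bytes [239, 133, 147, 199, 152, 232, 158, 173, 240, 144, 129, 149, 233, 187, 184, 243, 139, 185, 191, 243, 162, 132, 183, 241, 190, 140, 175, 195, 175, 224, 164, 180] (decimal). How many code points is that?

10

Byte at offset 0: 0xEF = 11101111 → 3-byte char (#1). Advance 3.
Byte at offset 3: 0xC7 = 11000111 → 2-byte char (#2). Advance 2.
Byte at offset 5: 0xE8 = 11101000 → 3-byte char (#3). Advance 3.
Byte at offset 8: 0xF0 = 11110000 → 4-byte char (#4). Advance 4.
Byte at offset 12: 0xE9 = 11101001 → 3-byte char (#5). Advance 3.
Byte at offset 15: 0xF3 = 11110011 → 4-byte char (#6). Advance 4.
Byte at offset 19: 0xF3 = 11110011 → 4-byte char (#7). Advance 4.
Byte at offset 23: 0xF1 = 11110001 → 4-byte char (#8). Advance 4.
Byte at offset 27: 0xC3 = 11000011 → 2-byte char (#9). Advance 2.
Byte at offset 29: 0xE0 = 11100000 → 3-byte char (#10). Advance 3.
Reached end at offset 32 after 10 code points.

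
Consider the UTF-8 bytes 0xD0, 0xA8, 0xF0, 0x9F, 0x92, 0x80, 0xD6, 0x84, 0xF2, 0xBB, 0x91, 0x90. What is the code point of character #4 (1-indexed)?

U+BB450

Offset 0: leading byte 0xD0 = 11010000 → 2-byte char #1 = D0 A8.
Offset 2: leading byte 0xF0 = 11110000 → 4-byte char #2 = F0 9F 92 80.
Offset 6: leading byte 0xD6 = 11010110 → 2-byte char #3 = D6 84.
Offset 8: leading byte 0xF2 = 11110010 → 4-byte char #4 = F2 BB 91 90.
Leading byte 0xF2 = 11110010 matches 11110xxx → 4-byte sequence.
Byte 1: 0xF2 = 11110010, payload 010 (3 bits).
Byte 2: 0xBB = 10111011 (10xxxxxx ✓), payload 111011.
Byte 3: 0x91 = 10010001 (10xxxxxx ✓), payload 010001.
Byte 4: 0x90 = 10010000 (10xxxxxx ✓), payload 010000.
Concatenate: 010111011010001010000 = 0xBB450 (21 bits → U+BB450).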